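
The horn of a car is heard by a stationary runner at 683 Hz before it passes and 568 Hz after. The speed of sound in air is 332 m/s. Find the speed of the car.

f₁/f₂ = (v + v_s)/(v − v_s), so v_s = v · (f₁ − f₂)/(f₁ + f₂).
v_s = 332 × (683 − 568)/(683 + 568) = 332 × 115/1251 ≈ 31 m/s.

31 m/s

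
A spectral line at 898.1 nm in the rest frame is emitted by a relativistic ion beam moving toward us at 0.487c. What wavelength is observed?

527.5 nm

Relativistic Doppler for wavelength: λ' = λ₀ · √((1 − β)/(1 + β)).
λ' = 898.1 × √(0.5130/1.4870) = 898.1 × 0.58736 ≈ 527.5 nm.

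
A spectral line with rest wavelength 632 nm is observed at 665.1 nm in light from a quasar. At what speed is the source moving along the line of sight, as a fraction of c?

0.051c

λ'/λ₀ = 1.0524 > 1 (redshift), so the source is receding.
λ'/λ₀ = √((1 + β)/(1 − β)) for a receding source ⇒ β = (r² − 1)/(r² + 1) with r = λ'/λ₀.
β = (1.1075 − 1)/(1.1075 + 1) ≈ 0.051.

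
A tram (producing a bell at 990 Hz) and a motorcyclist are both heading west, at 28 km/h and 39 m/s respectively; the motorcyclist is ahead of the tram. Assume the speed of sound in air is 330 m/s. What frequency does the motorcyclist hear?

28 km/h = 7.778 m/s.
The motorcyclist is ahead, so the tram is moving toward it while the motorcyclist is moving away from the tram.
General Doppler shift: f' = f · (v − v_o)/(v − v_s).
f' = 990 × (330 − 39)/(330 − 7.778) = 990 × 291/322.22 ≈ 894 Hz.

894 Hz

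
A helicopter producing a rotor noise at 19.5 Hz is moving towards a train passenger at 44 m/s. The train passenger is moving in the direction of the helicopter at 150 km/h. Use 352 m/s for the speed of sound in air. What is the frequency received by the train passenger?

24.9 Hz

150 km/h = 41.67 m/s.
General Doppler shift: f' = f · (v + v_o)/(v − v_s).
f' = 19.5 × (352 + 41.67)/(352 − 44) = 19.5 × 393.67/308 ≈ 24.9 Hz.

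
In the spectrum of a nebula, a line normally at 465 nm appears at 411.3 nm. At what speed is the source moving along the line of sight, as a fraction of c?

0.122

λ'/λ₀ = 0.8845 < 1 (blueshift), so the source is approaching.
λ'/λ₀ = √((1 − β)/(1 + β)) for an approaching source ⇒ β = (1 − r²)/(1 + r²) with r = λ'/λ₀.
β = (1 − 0.7824)/(1 + 0.7824) ≈ 0.122.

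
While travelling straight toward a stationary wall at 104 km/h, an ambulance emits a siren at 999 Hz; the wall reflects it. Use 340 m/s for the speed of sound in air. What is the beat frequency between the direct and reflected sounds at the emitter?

186 Hz

104 km/h = 28.89 m/s.
The wall receives the sound from a moving source: f₁ = f₀ · v/(v − v_e) = 999 × 340/311.11 ≈ 1091.8 Hz.
On the return leg the ambulance is a moving observer: f₂ = f₁ · (v + v_e)/v = 1091.8 × 368.89/340 ≈ 1184.5 Hz.
Equivalently f₂ = f₀ · (v + v_e)/(v − v_e).
Beat against the emitted tone: |f₂ − f₀| = 2v_e·f₀/(v − v_e) = 2 × 28.89 × 999/311.11 ≈ 186 Hz.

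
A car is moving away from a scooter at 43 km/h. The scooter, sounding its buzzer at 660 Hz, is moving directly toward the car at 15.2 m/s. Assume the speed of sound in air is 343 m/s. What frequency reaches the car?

43 km/h = 11.94 m/s.
Both move, so f' = f · (v − v_o)/(v − v_s).
f' = 660 × (343 − 11.94)/(343 − 15.2) = 660 × 331.06/327.8 ≈ 667 Hz.

667 Hz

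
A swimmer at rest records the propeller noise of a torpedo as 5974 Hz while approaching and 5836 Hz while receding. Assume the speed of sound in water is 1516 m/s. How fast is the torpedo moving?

17.7 m/s

f₁/f₂ = (v + v_s)/(v − v_s), so v_s = v · (f₁ − f₂)/(f₁ + f₂).
v_s = 1516 × (5974 − 5836)/(5974 + 5836) = 1516 × 138/11810 ≈ 17.7 m/s.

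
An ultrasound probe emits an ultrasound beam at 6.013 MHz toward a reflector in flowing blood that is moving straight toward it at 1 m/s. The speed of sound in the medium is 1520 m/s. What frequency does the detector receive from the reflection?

6.021 MHz

At the reflector in flowing blood (a moving observer), f₁ = f₀ · (v + u)/v = 6.013 × 1521/1520 ≈ 6.017 MHz.
The reflection then acts as a moving source: f₂ = f₁ · v/(v − u) ≈ 6.021 MHz.
Equivalently f₂ = f₀ · (v + u)/(v − u).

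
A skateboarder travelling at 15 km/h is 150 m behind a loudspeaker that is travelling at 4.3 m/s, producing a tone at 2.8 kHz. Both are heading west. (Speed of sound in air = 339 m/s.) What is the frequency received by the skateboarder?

15 km/h = 4.167 m/s.
The skateboarder is behind, so the loudspeaker is moving away from it while the skateboarder is moving toward the loudspeaker.
Both move, so f' = f · (v + v_o)/(v + v_s).
f' = 2.8 × (339 + 4.167)/(339 + 4.3) = 2.8 × 343.17/343.3 ≈ 2.80 kHz.

2.80 kHz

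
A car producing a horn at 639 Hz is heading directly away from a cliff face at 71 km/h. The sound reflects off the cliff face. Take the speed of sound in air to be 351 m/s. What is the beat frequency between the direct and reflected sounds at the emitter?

71 km/h = 19.72 m/s.
The cliff face receives the sound from a moving source: f₁ = f₀ · v/(v + v_e) = 639 × 351/370.72 ≈ 605.0 Hz.
On the return leg the car is a moving observer: f₂ = f₁ · (v − v_e)/v = 605.0 × 331.28/351 ≈ 571.0 Hz.
Beat against the emitted tone: |f₂ − f₀| = 2v_e·f₀/(v + v_e) = 2 × 19.72 × 639/370.72 ≈ 68 Hz.

68 Hz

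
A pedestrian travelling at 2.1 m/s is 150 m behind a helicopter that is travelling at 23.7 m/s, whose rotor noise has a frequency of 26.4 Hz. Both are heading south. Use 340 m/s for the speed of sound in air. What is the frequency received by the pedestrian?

The pedestrian is behind, so the helicopter is moving away from it while the pedestrian is moving toward the helicopter.
Both move, so f' = f · (v + v_o)/(v + v_s).
f' = 26.4 × (340 + 2.1)/(340 + 23.7) = 26.4 × 342.1/363.7 ≈ 24.8 Hz.

24.8 Hz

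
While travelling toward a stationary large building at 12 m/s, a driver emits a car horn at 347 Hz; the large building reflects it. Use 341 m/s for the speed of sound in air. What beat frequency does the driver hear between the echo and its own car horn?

The large building receives the sound from a moving source: f₁ = f₀ · v/(v − v_e) = 347 × 341/329 ≈ 359.7 Hz.
On the return leg the driver is a moving observer: f₂ = f₁ · (v + v_e)/v = 359.7 × 353/341 ≈ 372.3 Hz.
Equivalently f₂ = f₀ · (v + v_e)/(v − v_e).
Beat against the emitted tone: |f₂ − f₀| = 2v_e·f₀/(v − v_e) = 2 × 12 × 347/329 ≈ 25.3 Hz.

25.3 Hz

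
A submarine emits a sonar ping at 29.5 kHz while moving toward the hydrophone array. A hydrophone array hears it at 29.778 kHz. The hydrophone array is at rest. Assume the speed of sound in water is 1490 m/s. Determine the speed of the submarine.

f' = f · v/(v − v_s) ⇒ v_s = v · |1 − f/f'|.
v_s = 1490 × |1 − 29.5/29.778| = 1490 × 0.009336 ≈ 13.9 m/s.

13.9 m/s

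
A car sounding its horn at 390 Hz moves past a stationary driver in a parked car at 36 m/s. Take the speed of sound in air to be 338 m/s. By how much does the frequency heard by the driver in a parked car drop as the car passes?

84.0 Hz

Approaching: f₁ = f · v/(v − v_s) = 390 × 338/302 ≈ 436.5 Hz.
Receding: f₂ = f · v/(v + v_s) = 390 × 338/374 ≈ 352.5 Hz.
Drop: f₁ − f₂ = 2f·v·v_s/(v² − v_s²) = 2 × 390 × 338 × 36/(338² − 36²) ≈ 84.0 Hz.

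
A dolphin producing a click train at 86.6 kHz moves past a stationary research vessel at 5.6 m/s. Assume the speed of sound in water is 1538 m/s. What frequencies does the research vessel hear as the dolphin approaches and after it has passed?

Approaching: f₁ = f · v/(v − v_s) = 86.6 × 1538/1532.4 ≈ 86.9 kHz.
Receding: f₂ = f · v/(v + v_s) = 86.6 × 1538/1543.6 ≈ 86.3 kHz.

86.9 kHz approaching; 86.3 kHz receding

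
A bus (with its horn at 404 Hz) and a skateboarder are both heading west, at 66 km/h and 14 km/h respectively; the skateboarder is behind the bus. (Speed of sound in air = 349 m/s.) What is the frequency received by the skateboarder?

66 km/h = 18.33 m/s; 14 km/h = 3.889 m/s.
The skateboarder is behind, so the bus is moving away from it while the skateboarder is moving toward the bus.
With source receding and observer approaching, f' = f · (v + v_o)/(v + v_s).
f' = 404 × (349 + 3.889)/(349 + 18.33) = 404 × 352.89/367.33 ≈ 388 Hz.

388 Hz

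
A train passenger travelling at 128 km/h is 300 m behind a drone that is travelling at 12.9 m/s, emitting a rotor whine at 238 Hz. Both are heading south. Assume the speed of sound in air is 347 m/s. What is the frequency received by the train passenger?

128 km/h = 35.56 m/s.
The train passenger is behind, so the drone is moving away from it while the train passenger is moving toward the drone.
With source receding and observer approaching, f' = f · (v + v_o)/(v + v_s).
f' = 238 × (347 + 35.56)/(347 + 12.9) = 238 × 382.56/359.9 ≈ 253 Hz.

253 Hz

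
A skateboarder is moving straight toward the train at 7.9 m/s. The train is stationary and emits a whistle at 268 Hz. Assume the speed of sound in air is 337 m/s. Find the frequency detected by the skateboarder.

Only the observer moves, toward the source, so f' = f · (v + v_o)/v.
f' = 268 × (337 + 7.9)/337 = 268 × 344.9/337 ≈ 274 Hz.

274 Hz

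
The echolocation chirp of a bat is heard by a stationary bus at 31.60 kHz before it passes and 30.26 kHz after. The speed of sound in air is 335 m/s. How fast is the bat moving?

7.3 m/s

f₁/f₂ = (v + v_s)/(v − v_s), so v_s = v · (f₁ − f₂)/(f₁ + f₂).
v_s = 335 × (31.60 − 30.26)/(31.60 + 30.26) = 335 × 1.34/61.86 ≈ 7.3 m/s.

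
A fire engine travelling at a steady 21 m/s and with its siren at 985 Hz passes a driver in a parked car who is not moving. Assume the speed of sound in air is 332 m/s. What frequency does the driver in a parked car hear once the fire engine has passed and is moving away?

Receding: f₂ = f · v/(v + v_s) = 985 × 332/353 ≈ 926 Hz.

926 Hz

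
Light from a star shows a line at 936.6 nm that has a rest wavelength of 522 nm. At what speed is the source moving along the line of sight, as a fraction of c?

λ'/λ₀ = 1.7943 > 1 (redshift), so the source is receding.
λ'/λ₀ = √((1 + β)/(1 − β)) for a receding source ⇒ β = (r² − 1)/(r² + 1) with r = λ'/λ₀.
β = (3.2193 − 1)/(3.2193 + 1) ≈ 0.526.

0.526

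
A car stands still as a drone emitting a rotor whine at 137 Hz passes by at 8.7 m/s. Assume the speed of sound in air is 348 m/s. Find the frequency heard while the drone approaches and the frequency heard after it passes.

141 Hz approaching; 134 Hz receding

Approaching: f₁ = f · v/(v − v_s) = 137 × 348/339.3 ≈ 141 Hz.
Receding: f₂ = f · v/(v + v_s) = 137 × 348/356.7 ≈ 134 Hz.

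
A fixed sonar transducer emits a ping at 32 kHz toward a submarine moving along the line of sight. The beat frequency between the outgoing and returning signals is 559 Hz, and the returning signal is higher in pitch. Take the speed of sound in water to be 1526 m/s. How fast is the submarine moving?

13.2 m/s

Double Doppler shift off a moving reflector: f₂ = f₀ · (v + u)/(v − u) (u > 0 toward emitter).
Returning signal is higher, so f₂ = f₀ + Δf = 32000 + 559 = 32559 Hz.
Rearranging, u = v · (f₂ − f₀)/(f₂ + f₀) = 1526 × 559/64559 ≈ 13.2 m/s.
So the submarine is moving at 13.2 m/s toward the emitter.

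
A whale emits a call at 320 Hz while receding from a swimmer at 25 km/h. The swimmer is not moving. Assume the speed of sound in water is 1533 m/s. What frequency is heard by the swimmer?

25 km/h = 6.944 m/s.
Moving source, stationary observer: f' = f · v/(v + v_s) since the source is receding.
f' = 320 × 1533/(1533 + 6.944) = 320 × 1533/1540 ≈ 319 Hz.

319 Hz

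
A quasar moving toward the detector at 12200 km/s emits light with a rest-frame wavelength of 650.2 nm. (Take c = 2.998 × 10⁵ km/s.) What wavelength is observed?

β = v/c = 12200/299800 = 0.0407.
Relativistic Doppler for wavelength: λ' = λ₀ · √((1 − β)/(1 + β)).
λ' = 650.2 × √(0.9593/1.0407) = 650.2 × 0.96010 ≈ 624.3 nm.

624.3 nm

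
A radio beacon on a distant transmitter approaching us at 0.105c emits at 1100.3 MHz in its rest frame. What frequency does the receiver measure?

1222.6 MHz

Relativistic Doppler for frequency: f' = f₀ · √((1 + β)/(1 − β)).
f' = 1100.3 × √(1.1050/0.8950) = 1100.3 × 1.11114 ≈ 1222.6 MHz.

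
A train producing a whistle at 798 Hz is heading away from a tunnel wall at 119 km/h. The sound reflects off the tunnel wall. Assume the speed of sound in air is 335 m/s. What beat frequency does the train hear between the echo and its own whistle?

143 Hz

119 km/h = 33.06 m/s.
The tunnel wall receives the sound from a moving source: f₁ = f₀ · v/(v + v_e) = 798 × 335/368.06 ≈ 726.3 Hz.
On the return leg the train is a moving observer: f₂ = f₁ · (v − v_e)/v = 726.3 × 301.94/335 ≈ 654.7 Hz.
Equivalently f₂ = f₀ · (v − v_e)/(v + v_e).
Beat against the emitted tone: |f₂ − f₀| = 2v_e·f₀/(v + v_e) = 2 × 33.06 × 798/368.06 ≈ 143 Hz.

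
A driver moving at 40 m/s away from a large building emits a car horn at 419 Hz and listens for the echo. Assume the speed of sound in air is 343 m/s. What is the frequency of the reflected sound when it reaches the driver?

331 Hz

The large building receives the sound from a moving source: f₁ = f₀ · v/(v + v_e) = 419 × 343/383 ≈ 375 Hz.
On the return leg the driver is a moving observer: f₂ = f₁ · (v − v_e)/v = 375 × 303/343 ≈ 331 Hz.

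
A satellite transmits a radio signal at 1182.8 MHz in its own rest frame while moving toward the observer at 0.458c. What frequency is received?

1939.9 MHz

Relativistic Doppler for frequency: f' = f₀ · √((1 + β)/(1 − β)).
f' = 1182.8 × √(1.4580/0.5420) = 1182.8 × 1.64013 ≈ 1939.9 MHz.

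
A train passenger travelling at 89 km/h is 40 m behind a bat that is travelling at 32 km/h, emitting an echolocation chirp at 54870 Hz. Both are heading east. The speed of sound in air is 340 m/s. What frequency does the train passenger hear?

32 km/h = 8.889 m/s; 89 km/h = 24.72 m/s.
The train passenger is behind, so the bat is moving away from it while the train passenger is moving toward the bat.
Both move, so f' = f · (v + v_o)/(v + v_s).
f' = 54870 × (340 + 24.72)/(340 + 8.889) = 54870 × 364.72/348.89 ≈ 57360 Hz.

57360 Hz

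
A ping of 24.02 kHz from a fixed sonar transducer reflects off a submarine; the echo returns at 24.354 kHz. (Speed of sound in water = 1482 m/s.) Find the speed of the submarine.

Double Doppler shift off a moving reflector: f₂ = f₀ · (v + u)/(v − u) (u > 0 toward emitter).
Rearranging, u = v · (f₂ − f₀)/(f₂ + f₀) = 1482 × 0.334/48.374 ≈ 10.2 m/s.
So the submarine is moving at 10.2 m/s toward the emitter.

10.2 m/s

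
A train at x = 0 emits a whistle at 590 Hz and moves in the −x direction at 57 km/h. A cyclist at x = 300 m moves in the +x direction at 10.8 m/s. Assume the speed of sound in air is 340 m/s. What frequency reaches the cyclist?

57 km/h = 15.83 m/s.
The observer lies on the +x side, so the source is heading away from the observer and the observer is heading away from the source.
With source receding and observer receding, f' = f · (v − v_o)/(v + v_s).
f' = 590 × (340 − 10.8)/(340 + 15.83) = 590 × 329.2/355.83 ≈ 546 Hz.

546 Hz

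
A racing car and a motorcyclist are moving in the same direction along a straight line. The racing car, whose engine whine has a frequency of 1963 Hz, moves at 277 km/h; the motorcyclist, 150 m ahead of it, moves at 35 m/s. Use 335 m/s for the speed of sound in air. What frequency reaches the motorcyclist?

277 km/h = 76.94 m/s.
The motorcyclist is ahead, so the racing car is moving toward it while the motorcyclist is moving away from the racing car.
General Doppler shift: f' = f · (v − v_o)/(v − v_s).
f' = 1963 × (335 − 35)/(335 − 76.94) = 1963 × 300/258.06 ≈ 2282 Hz.

2282 Hz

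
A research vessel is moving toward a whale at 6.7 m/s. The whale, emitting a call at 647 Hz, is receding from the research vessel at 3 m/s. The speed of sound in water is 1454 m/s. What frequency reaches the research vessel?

649 Hz

General Doppler shift: f' = f · (v + v_o)/(v + v_s).
f' = 647 × (1454 + 6.7)/(1454 + 3) = 647 × 1460.7/1457 ≈ 649 Hz.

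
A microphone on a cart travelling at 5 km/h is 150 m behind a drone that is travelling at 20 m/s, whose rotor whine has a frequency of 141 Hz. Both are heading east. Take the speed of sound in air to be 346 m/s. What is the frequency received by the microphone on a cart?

134 Hz

5 km/h = 1.389 m/s.
The microphone on a cart is behind, so the drone is moving away from it while the microphone on a cart is moving toward the drone.
General Doppler shift: f' = f · (v + v_o)/(v + v_s).
f' = 141 × (346 + 1.389)/(346 + 20) = 141 × 347.39/366 ≈ 134 Hz.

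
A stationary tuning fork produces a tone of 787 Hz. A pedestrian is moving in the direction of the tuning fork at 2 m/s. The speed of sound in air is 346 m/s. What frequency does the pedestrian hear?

792 Hz

Moving observer, stationary source: f' = f · (v + v_o)/v.
f' = 787 × (346 + 2)/346 = 787 × 348/346 ≈ 792 Hz.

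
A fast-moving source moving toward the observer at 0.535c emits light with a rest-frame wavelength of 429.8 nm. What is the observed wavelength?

236.6 nm

Relativistic Doppler for wavelength: λ' = λ₀ · √((1 − β)/(1 + β)).
λ' = 429.8 × √(0.4650/1.5350) = 429.8 × 0.55039 ≈ 236.6 nm.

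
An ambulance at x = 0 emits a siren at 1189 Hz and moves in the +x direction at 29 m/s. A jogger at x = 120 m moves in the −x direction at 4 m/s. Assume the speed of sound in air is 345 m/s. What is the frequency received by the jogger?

The observer lies on the +x side, so the source is heading toward the observer and the observer is heading toward the source.
General Doppler shift: f' = f · (v + v_o)/(v − v_s).
f' = 1189 × (345 + 4)/(345 − 29) = 1189 × 349/316 ≈ 1313 Hz.

1313 Hz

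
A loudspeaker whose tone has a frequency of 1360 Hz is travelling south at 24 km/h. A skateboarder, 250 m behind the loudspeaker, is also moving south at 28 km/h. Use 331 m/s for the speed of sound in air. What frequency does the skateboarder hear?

24 km/h = 6.667 m/s; 28 km/h = 7.778 m/s.
The skateboarder is behind, so the loudspeaker is moving away from it while the skateboarder is moving toward the loudspeaker.
With source receding and observer approaching, f' = f · (v + v_o)/(v + v_s).
f' = 1360 × (331 + 7.778)/(331 + 6.667) = 1360 × 338.78/337.67 ≈ 1364 Hz.

1364 Hz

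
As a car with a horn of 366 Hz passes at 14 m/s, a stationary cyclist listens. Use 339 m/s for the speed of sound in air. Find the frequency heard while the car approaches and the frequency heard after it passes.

Approaching: f₁ = f · v/(v − v_s) = 366 × 339/325 ≈ 382 Hz.
Receding: f₂ = f · v/(v + v_s) = 366 × 339/353 ≈ 351 Hz.

382 Hz approaching; 351 Hz receding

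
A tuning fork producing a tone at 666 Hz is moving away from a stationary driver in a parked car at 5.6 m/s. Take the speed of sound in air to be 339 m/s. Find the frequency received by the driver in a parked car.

655 Hz

With the source moving away from a stationary observer, f' = f · v/(v + v_s).
f' = 666 × 339/(339 + 5.6) = 666 × 339/344.6 ≈ 655 Hz.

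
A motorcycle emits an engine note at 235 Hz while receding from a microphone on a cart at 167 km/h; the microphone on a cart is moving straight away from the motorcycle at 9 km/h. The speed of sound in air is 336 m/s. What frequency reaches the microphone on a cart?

205 Hz

167 km/h = 46.39 m/s; 9 km/h = 2.5 m/s.
With source receding and observer receding, f' = f · (v − v_o)/(v + v_s).
f' = 235 × (336 − 2.5)/(336 + 46.39) = 235 × 333.5/382.39 ≈ 205 Hz.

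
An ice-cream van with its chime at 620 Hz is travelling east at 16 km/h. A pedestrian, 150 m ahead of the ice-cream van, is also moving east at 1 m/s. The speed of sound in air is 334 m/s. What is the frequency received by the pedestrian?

16 km/h = 4.444 m/s.
The pedestrian is ahead, so the ice-cream van is moving toward it while the pedestrian is moving away from the ice-cream van.
General Doppler shift: f' = f · (v − v_o)/(v − v_s).
f' = 620 × (334 − 1)/(334 − 4.444) = 620 × 333/329.56 ≈ 626 Hz.

626 Hz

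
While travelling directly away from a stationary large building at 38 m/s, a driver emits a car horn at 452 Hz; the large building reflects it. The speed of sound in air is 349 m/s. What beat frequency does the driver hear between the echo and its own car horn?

89 Hz

The large building receives the sound from a moving source: f₁ = f₀ · v/(v + v_e) = 452 × 349/387 ≈ 407.6 Hz.
On the return leg the driver is a moving observer: f₂ = f₁ · (v − v_e)/v = 407.6 × 311/349 ≈ 363.2 Hz.
Beat against the emitted tone: |f₂ − f₀| = 2v_e·f₀/(v + v_e) = 2 × 38 × 452/387 ≈ 89 Hz.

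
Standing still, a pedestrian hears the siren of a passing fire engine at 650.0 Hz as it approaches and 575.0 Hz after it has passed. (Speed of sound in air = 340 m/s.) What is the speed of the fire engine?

20.8 m/s

f₁/f₂ = (v + v_s)/(v − v_s), so v_s = v · (f₁ − f₂)/(f₁ + f₂).
v_s = 340 × (650.0 − 575.0)/(650.0 + 575.0) = 340 × 75.0/1225.0 ≈ 20.8 m/s.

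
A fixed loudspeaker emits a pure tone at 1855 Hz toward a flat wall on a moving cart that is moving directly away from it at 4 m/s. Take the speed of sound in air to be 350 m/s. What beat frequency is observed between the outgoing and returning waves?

At the flat wall on a moving cart (a moving observer), f₁ = f₀ · (v − u)/v = 1855 × 346/350 ≈ 1833.8 Hz.
The reflection then acts as a moving source: f₂ = f₁ · v/(v + u) ≈ 1813.1 Hz.
Equivalently f₂ = f₀ · (v − u)/(v + u).
Beat frequency: |f₂ − f₀| = 2u·f₀/(v + u) = 2 × 4 × 1855/354 ≈ 41.9 Hz.

41.9 Hz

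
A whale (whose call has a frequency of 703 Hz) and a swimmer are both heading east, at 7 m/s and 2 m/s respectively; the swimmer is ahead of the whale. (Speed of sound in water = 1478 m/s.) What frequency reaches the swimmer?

705 Hz

The swimmer is ahead, so the whale is moving toward it while the swimmer is moving away from the whale.
With source approaching and observer receding, f' = f · (v − v_o)/(v − v_s).
f' = 703 × (1478 − 2)/(1478 − 7) = 703 × 1476/1471 ≈ 705 Hz.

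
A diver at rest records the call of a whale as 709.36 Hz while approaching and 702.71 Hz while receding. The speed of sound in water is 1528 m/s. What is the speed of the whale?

f₁/f₂ = (v + v_s)/(v − v_s), so v_s = v · (f₁ − f₂)/(f₁ + f₂).
v_s = 1528 × (709.36 − 702.71)/(709.36 + 702.71) = 1528 × 6.65/1412.07 ≈ 7.2 m/s.

7.2 m/s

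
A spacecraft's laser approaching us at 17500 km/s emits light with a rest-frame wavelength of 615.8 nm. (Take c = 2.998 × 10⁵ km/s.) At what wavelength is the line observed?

β = v/c = 17500/299800 = 0.0584.
Relativistic Doppler for wavelength: λ' = λ₀ · √((1 − β)/(1 + β)).
λ' = 615.8 × √(0.9416/1.0584) = 615.8 × 0.94324 ≈ 580.8 nm.

580.8 nm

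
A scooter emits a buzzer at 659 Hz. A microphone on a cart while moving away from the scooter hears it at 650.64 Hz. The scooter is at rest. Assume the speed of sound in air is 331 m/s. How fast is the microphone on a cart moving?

4.2 m/s

f' = f · (v − v_o)/v ⇒ v_o = v · |f'/f − 1|.
v_o = 331 × |650.64/659 − 1| = 331 × 0.01269 ≈ 4.2 m/s.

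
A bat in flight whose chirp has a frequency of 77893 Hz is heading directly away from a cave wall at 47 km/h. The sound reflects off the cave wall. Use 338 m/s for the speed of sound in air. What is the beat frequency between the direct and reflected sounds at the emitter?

5794 Hz

47 km/h = 13.06 m/s.
The cave wall receives the sound from a moving source: f₁ = f₀ · v/(v + v_e) = 77893 × 338/351.06 ≈ 74996 Hz.
On the return leg the bat in flight is a moving observer: f₂ = f₁ · (v − v_e)/v = 74996 × 324.94/338 ≈ 72099 Hz.
Equivalently f₂ = f₀ · (v − v_e)/(v + v_e).
Beat against the emitted tone: |f₂ − f₀| = 2v_e·f₀/(v + v_e) = 2 × 13.06 × 77893/351.06 ≈ 5794 Hz.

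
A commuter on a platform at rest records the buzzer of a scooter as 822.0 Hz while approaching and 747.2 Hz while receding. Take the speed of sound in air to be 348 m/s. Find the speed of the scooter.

f₁/f₂ = (v + v_s)/(v − v_s), so v_s = v · (f₁ − f₂)/(f₁ + f₂).
v_s = 348 × (822.0 − 747.2)/(822.0 + 747.2) = 348 × 74.8/1569.2 ≈ 16.6 m/s.

16.6 m/s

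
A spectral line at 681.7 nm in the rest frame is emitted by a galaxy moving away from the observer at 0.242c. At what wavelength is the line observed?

872.6 nm

Relativistic Doppler for wavelength: λ' = λ₀ · √((1 + β)/(1 − β)).
λ' = 681.7 × √(1.2420/0.7580) = 681.7 × 1.28005 ≈ 872.6 nm.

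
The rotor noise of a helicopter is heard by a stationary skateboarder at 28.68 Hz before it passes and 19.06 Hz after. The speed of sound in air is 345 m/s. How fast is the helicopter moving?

70 m/s

f₁/f₂ = (v + v_s)/(v − v_s), so v_s = v · (f₁ − f₂)/(f₁ + f₂).
v_s = 345 × (28.68 − 19.06)/(28.68 + 19.06) = 345 × 9.62/47.74 ≈ 70 m/s.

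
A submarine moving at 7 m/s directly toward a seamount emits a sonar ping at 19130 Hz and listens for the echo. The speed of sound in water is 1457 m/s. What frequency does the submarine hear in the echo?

19315 Hz

The seamount receives the sound from a moving source: f₁ = f₀ · v/(v − v_e) = 19130 × 1457/1450 ≈ 19222 Hz.
On the return leg the submarine is a moving observer: f₂ = f₁ · (v + v_e)/v = 19222 × 1464/1457 ≈ 19315 Hz.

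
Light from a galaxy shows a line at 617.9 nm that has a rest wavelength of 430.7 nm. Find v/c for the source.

λ'/λ₀ = 1.4346 > 1 (redshift), so the source is receding.
λ'/λ₀ = √((1 + β)/(1 − β)) for a receding source ⇒ β = (r² − 1)/(r² + 1) with r = λ'/λ₀.
β = (2.0582 − 1)/(2.0582 + 1) ≈ 0.346.

0.346c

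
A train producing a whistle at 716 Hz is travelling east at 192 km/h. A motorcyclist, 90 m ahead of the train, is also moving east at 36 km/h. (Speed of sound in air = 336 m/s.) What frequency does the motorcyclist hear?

826 Hz

192 km/h = 53.33 m/s; 36 km/h = 10 m/s.
The motorcyclist is ahead, so the train is moving toward it while the motorcyclist is moving away from the train.
General Doppler shift: f' = f · (v − v_o)/(v − v_s).
f' = 716 × (336 − 10)/(336 − 53.33) = 716 × 326/282.67 ≈ 826 Hz.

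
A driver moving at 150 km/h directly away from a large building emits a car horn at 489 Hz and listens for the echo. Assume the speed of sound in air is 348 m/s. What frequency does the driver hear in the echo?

384 Hz

150 km/h = 41.67 m/s.
The large building receives the sound from a moving source: f₁ = f₀ · v/(v + v_e) = 489 × 348/389.67 ≈ 437 Hz.
On the return leg the driver is a moving observer: f₂ = f₁ · (v − v_e)/v = 437 × 306.33/348 ≈ 384 Hz.
Equivalently f₂ = f₀ · (v − v_e)/(v + v_e).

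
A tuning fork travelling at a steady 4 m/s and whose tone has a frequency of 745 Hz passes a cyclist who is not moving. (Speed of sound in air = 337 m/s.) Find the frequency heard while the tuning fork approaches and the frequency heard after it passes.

Approaching: f₁ = f · v/(v − v_s) = 745 × 337/333 ≈ 754 Hz.
Receding: f₂ = f · v/(v + v_s) = 745 × 337/341 ≈ 736 Hz.

754 Hz approaching; 736 Hz receding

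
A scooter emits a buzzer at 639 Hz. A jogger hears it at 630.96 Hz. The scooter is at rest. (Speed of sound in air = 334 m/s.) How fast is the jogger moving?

f' < f, so the jogger is receding.
f' = f · (v − v_o)/v ⇒ v_o = v · |f'/f − 1|.
v_o = 334 × |630.96/639 − 1| = 334 × 0.01258 ≈ 4.2 m/s.

4.2 m/s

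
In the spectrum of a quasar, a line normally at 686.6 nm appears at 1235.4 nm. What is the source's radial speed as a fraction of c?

0.528c

λ'/λ₀ = 1.7993 > 1 (redshift), so the source is receding.
λ'/λ₀ = √((1 + β)/(1 − β)) for a receding source ⇒ β = (r² − 1)/(r² + 1) with r = λ'/λ₀.
β = (3.2375 − 1)/(3.2375 + 1) ≈ 0.528.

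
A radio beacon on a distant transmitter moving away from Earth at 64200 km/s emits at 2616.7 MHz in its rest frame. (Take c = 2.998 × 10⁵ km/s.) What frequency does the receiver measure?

β = v/c = 64200/299800 = 0.2141.
Relativistic Doppler for frequency: f' = f₀ · √((1 − β)/(1 + β)).
f' = 2616.7 × √(0.7859/1.2141) = 2616.7 × 0.80452 ≈ 2105.2 MHz.

2105.2 MHz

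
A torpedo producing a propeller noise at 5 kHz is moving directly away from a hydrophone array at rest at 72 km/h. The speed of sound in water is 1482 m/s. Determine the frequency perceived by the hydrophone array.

72 km/h = 20 m/s.
Only the source moves, away from the listener, so f' = f · v/(v + v_s).
f' = 5 × 1482/(1482 + 20) = 5 × 1482/1502 ≈ 4.93 kHz.

4.93 kHz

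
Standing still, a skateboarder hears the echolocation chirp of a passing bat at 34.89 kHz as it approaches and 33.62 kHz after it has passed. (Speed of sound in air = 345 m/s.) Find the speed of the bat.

f₁/f₂ = (v + v_s)/(v − v_s), so v_s = v · (f₁ − f₂)/(f₁ + f₂).
v_s = 345 × (34.89 − 33.62)/(34.89 + 33.62) = 345 × 1.27/68.51 ≈ 6.4 m/s.

6.4 m/s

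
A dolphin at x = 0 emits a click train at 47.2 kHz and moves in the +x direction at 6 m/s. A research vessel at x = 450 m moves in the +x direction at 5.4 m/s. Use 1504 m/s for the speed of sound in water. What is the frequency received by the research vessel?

The observer lies on the +x side, so the source is heading toward the observer and the observer is heading away from the source.
Both move, so f' = f · (v − v_o)/(v − v_s).
f' = 47.2 × (1504 − 5.4)/(1504 − 6) = 47.2 × 1498.6/1498 ≈ 47.2 kHz.

47.2 kHz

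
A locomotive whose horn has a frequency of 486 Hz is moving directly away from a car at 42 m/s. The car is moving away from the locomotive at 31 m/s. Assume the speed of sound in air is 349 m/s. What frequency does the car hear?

395 Hz

General Doppler shift: f' = f · (v − v_o)/(v + v_s).
f' = 486 × (349 − 31)/(349 + 42) = 486 × 318/391 ≈ 395 Hz.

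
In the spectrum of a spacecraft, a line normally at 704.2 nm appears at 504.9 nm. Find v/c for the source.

λ'/λ₀ = 0.7170 < 1 (blueshift), so the source is approaching.
λ'/λ₀ = √((1 − β)/(1 + β)) for an approaching source ⇒ β = (1 − r²)/(1 + r²) with r = λ'/λ₀.
β = (1 − 0.5141)/(1 + 0.5141) ≈ 0.321.

0.321c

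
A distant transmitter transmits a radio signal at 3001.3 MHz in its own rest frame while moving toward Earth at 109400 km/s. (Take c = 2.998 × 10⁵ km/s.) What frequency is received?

4399.9 MHz

β = v/c = 109400/299800 = 0.3649.
Relativistic Doppler for frequency: f' = f₀ · √((1 + β)/(1 − β)).
f' = 3001.3 × √(1.3649/0.6351) = 3001.3 × 1.46600 ≈ 4399.9 MHz.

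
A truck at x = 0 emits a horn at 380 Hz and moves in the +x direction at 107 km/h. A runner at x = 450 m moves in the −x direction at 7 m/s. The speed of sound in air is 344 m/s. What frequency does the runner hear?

424 Hz

107 km/h = 29.72 m/s.
The observer lies on the +x side, so the source is heading toward the observer and the observer is heading toward the source.
General Doppler shift: f' = f · (v + v_o)/(v − v_s).
f' = 380 × (344 + 7)/(344 − 29.72) = 380 × 351/314.28 ≈ 424 Hz.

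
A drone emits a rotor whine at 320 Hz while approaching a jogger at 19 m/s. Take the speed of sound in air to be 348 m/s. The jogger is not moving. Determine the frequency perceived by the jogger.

Only the source moves, toward the listener, so f' = f · v/(v − v_s).
f' = 320 × 348/(348 − 19) = 320 × 348/329 ≈ 338 Hz.

338 Hz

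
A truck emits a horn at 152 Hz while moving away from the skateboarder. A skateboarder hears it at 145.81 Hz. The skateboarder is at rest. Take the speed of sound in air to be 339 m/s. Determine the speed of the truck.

14.4 m/s

f' = f · v/(v + v_s) ⇒ v_s = v · |1 − f/f'|.
v_s = 339 × |1 − 152/145.81| = 339 × 0.04245 ≈ 14.4 m/s.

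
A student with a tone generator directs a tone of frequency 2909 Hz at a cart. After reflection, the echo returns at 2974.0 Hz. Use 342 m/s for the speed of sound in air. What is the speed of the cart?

Double Doppler shift off a moving reflector: f₂ = f₀ · (v + u)/(v − u) (u > 0 toward emitter).
Rearranging, u = v · (f₂ − f₀)/(f₂ + f₀) = 342 × 65.0/5883.0 ≈ 3.8 m/s.
So the cart is moving at 3.8 m/s toward the emitter.

3.8 m/s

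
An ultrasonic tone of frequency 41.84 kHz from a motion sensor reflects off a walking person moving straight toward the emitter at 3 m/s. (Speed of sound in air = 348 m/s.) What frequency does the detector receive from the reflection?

The walking person first receives the wave as a moving observer: f₁ = f₀ · (v + u)/v = 41.84 × (348 + 3)/348 ≈ 42.2 kHz.
On reflection it acts as a source moving toward the stationary detector: f₂ = f₁ · v/(v − u) = 42.2 × 348/345 ≈ 42.6 kHz.

42.6 kHz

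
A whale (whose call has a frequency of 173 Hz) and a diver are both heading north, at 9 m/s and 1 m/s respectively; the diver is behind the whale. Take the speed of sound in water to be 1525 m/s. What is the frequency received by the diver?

172 Hz

The diver is behind, so the whale is moving away from it while the diver is moving toward the whale.
Both move, so f' = f · (v + v_o)/(v + v_s).
f' = 173 × (1525 + 1)/(1525 + 9) = 173 × 1526/1534 ≈ 172 Hz.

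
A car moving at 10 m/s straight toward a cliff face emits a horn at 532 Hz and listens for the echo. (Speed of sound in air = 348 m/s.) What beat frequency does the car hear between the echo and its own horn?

31.5 Hz

The cliff face receives the sound from a moving source: f₁ = f₀ · v/(v − v_e) = 532 × 348/338 ≈ 547.7 Hz.
On the return leg the car is a moving observer: f₂ = f₁ · (v + v_e)/v = 547.7 × 358/348 ≈ 563.5 Hz.
Beat against the emitted tone: |f₂ − f₀| = 2v_e·f₀/(v − v_e) = 2 × 10 × 532/338 ≈ 31.5 Hz.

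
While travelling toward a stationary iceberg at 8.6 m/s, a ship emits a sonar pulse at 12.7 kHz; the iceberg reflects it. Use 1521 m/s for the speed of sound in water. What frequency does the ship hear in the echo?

The iceberg receives the sound from a moving source: f₁ = f₀ · v/(v − v_e) = 12.7 × 1521/1512.4 ≈ 12.77 kHz.
On the return leg the ship is a moving observer: f₂ = f₁ · (v + v_e)/v = 12.77 × 1529.6/1521 ≈ 12.84 kHz.
Equivalently f₂ = f₀ · (v + v_e)/(v − v_e).

12.84 kHz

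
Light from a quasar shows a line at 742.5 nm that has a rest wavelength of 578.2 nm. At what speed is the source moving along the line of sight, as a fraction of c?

λ'/λ₀ = 1.2842 > 1 (redshift), so the source is receding.
λ'/λ₀ = √((1 + β)/(1 − β)) for a receding source ⇒ β = (r² − 1)/(r² + 1) with r = λ'/λ₀.
β = (1.6491 − 1)/(1.6491 + 1) ≈ 0.245.

0.245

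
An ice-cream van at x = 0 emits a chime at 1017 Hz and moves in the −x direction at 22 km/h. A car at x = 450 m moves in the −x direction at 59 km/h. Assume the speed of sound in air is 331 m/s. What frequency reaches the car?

22 km/h = 6.111 m/s; 59 km/h = 16.39 m/s.
The observer lies on the +x side, so the source is heading away from the observer and the observer is heading toward the source.
General Doppler shift: f' = f · (v + v_o)/(v + v_s).
f' = 1017 × (331 + 16.39)/(331 + 6.111) = 1017 × 347.39/337.11 ≈ 1048 Hz.

1048 Hz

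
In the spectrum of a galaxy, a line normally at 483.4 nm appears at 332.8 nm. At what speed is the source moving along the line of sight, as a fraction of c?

λ'/λ₀ = 0.6885 < 1 (blueshift), so the source is approaching.
λ'/λ₀ = √((1 − β)/(1 + β)) for an approaching source ⇒ β = (1 − r²)/(1 + r²) with r = λ'/λ₀.
β = (1 − 0.4740)/(1 + 0.4740) ≈ 0.357.

0.357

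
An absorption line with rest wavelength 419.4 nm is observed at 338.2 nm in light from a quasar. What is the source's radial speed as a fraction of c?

λ'/λ₀ = 0.8064 < 1 (blueshift), so the source is approaching.
λ'/λ₀ = √((1 − β)/(1 + β)) for an approaching source ⇒ β = (1 − r²)/(1 + r²) with r = λ'/λ₀.
β = (1 − 0.6503)/(1 + 0.6503) ≈ 0.212.

0.212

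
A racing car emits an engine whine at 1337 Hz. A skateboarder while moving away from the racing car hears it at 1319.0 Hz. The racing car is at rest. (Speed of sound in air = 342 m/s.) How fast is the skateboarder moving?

4.6 m/s

f' = f · (v − v_o)/v ⇒ v_o = v · |f'/f − 1|.
v_o = 342 × |1319.0/1337 − 1| = 342 × 0.01346 ≈ 4.6 m/s.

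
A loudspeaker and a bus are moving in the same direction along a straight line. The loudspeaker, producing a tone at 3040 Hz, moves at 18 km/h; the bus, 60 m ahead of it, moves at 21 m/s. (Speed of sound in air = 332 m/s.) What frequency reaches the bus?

2891 Hz

18 km/h = 5 m/s.
The bus is ahead, so the loudspeaker is moving toward it while the bus is moving away from the loudspeaker.
General Doppler shift: f' = f · (v − v_o)/(v − v_s).
f' = 3040 × (332 − 21)/(332 − 5) = 3040 × 311/327 ≈ 2891 Hz.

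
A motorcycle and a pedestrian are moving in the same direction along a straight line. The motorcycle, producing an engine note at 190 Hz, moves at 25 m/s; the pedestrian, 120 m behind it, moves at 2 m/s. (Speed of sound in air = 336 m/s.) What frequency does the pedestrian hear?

178 Hz

The pedestrian is behind, so the motorcycle is moving away from it while the pedestrian is moving toward the motorcycle.
With source receding and observer approaching, f' = f · (v + v_o)/(v + v_s).
f' = 190 × (336 + 2)/(336 + 25) = 190 × 338/361 ≈ 178 Hz.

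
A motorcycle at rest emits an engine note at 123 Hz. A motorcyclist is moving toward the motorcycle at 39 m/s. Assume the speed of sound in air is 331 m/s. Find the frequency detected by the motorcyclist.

137 Hz

Moving observer, stationary source: f' = f · (v + v_o)/v.
f' = 123 × (331 + 39)/331 = 123 × 370/331 ≈ 137 Hz.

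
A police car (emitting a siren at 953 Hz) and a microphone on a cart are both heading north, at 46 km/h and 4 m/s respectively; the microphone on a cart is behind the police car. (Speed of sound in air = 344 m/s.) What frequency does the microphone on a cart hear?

46 km/h = 12.78 m/s.
The microphone on a cart is behind, so the police car is moving away from it while the microphone on a cart is moving toward the police car.
With source receding and observer approaching, f' = f · (v + v_o)/(v + v_s).
f' = 953 × (344 + 4)/(344 + 12.78) = 953 × 348/356.78 ≈ 930 Hz.

930 Hz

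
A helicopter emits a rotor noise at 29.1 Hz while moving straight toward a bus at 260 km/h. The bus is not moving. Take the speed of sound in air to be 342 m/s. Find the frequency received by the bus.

260 km/h = 72.22 m/s.
Only the source moves, toward the listener, so f' = f · v/(v − v_s).
f' = 29.1 × 342/(342 − 72.22) = 29.1 × 342/269.8 ≈ 36.9 Hz.

36.9 Hz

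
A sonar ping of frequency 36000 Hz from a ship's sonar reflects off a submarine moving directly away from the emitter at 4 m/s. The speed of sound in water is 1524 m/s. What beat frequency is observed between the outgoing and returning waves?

188 Hz

The submarine first receives the wave as a moving observer: f₁ = f₀ · (v − u)/v = 36000 × (1524 − 4)/1524 ≈ 35905.5 Hz.
On reflection it acts as a source moving away from the stationary detector: f₂ = f₁ · v/(v + u) = 35905.5 × 1524/1528 ≈ 35811.5 Hz.
Equivalently f₂ = f₀ · (v − u)/(v + u).
Beat frequency: |f₂ − f₀| = 2u·f₀/(v + u) = 2 × 4 × 36000/1528 ≈ 188 Hz.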